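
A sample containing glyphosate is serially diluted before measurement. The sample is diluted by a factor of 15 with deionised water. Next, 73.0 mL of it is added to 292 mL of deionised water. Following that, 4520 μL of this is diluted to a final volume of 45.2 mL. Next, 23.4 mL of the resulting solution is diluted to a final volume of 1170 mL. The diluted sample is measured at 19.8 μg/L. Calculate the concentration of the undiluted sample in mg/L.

743 mg/L

Overall dilution factor = 15 × 5 × 10 × 50 = 3.75 × 10⁴.
Original = 19.8 μg/L × 3.75 × 10⁴ = 7.43 × 10⁵ μg/L = 743 mg/L.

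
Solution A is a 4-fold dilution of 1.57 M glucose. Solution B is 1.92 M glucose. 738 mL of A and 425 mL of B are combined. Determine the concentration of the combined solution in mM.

951 mM

C_A = 1.57 M / 4 = 0.393 M.
C_mix = (C_A·V_A + C_B·V_B)/(V_A + V_B) = (0.393×738 + 1.92×425) / 1163 = 0.951 M = 951 mM.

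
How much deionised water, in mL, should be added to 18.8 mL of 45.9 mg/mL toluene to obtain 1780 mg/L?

1780 mg/L = 1.78 mg/mL.
V₂ = C₁V₁/C₂ = 45.9 × 18.8 / 1.78 = 485 mL.
Diluent to add = V₂ − V₁ = 485 − 18.8 = 466 mL.

466 mL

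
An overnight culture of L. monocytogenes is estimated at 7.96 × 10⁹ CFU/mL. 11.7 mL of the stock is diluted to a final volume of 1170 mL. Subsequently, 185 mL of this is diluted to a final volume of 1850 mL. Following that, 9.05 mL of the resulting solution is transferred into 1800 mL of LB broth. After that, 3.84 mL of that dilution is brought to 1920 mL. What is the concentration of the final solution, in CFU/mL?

79.6 CFU/mL

Overall dilution factor = 100 × 10 × 199.9 × 500 = 9.99 × 10⁷.
7.96 × 10⁹ CFU/mL / 9.99 × 10⁷ = 79.6 CFU/mL.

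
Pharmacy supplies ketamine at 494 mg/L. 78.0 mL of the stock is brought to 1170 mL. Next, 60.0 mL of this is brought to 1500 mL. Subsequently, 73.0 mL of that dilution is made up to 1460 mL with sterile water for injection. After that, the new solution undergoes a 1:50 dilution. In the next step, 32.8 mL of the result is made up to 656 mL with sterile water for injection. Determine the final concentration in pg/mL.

65.9 pg/mL

Overall dilution factor = 15 × 25 × 20 × 50 × 20 = 7.50 × 10⁶.
494 mg/L / 7.50 × 10⁶ = 6.59 × 10⁻⁵ mg/L = 65.9 pg/mL.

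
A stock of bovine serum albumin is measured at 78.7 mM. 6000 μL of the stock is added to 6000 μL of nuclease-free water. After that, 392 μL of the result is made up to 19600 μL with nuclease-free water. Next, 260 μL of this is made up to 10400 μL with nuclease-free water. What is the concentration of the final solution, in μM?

Overall dilution factor = 2 × 50 × 40 = 4000.
78.7 mM / 4000 = 0.0197 mM = 19.7 μM.

19.7 μM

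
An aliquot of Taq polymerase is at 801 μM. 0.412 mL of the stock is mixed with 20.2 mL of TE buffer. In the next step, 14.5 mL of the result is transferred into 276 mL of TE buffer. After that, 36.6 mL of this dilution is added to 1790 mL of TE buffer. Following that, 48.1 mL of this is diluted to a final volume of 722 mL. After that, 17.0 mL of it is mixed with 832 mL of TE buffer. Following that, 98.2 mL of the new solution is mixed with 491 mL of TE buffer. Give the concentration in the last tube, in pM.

Overall dilution factor = 50.03 × 20.03 × 49.91 × 15.01 × 49.94 × 6 = 2.25 × 10⁸.
801 μM / 2.25 × 10⁸ = 3.56 × 10⁻⁶ μM = 3.56 pM.

3.56 pM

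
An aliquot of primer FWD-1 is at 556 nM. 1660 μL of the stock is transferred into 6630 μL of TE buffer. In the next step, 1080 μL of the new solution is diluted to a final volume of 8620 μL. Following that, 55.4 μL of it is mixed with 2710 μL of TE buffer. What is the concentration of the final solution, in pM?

Overall dilution factor = 4.994 × 7.981 × 49.92 = 1990.
556 nM / 1990 = 0.279 nM = 279 pM.

279 pM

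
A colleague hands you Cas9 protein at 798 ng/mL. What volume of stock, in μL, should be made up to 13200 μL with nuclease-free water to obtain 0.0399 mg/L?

0.0399 mg/L = 39.9 ng/mL.
V₁ = C₂V₂/C₁ = 39.9 × 13200 / 798 = 660 μL.

660 μL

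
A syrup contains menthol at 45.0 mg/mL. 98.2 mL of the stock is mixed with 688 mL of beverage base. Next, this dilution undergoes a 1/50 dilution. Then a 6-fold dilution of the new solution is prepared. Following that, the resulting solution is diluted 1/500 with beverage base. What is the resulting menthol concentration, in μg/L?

Overall dilution factor = 8.006 × 50 × 6 × 500 = 1.20 × 10⁶.
45.0 mg/mL / 1.20 × 10⁶ = 3.75 × 10⁻⁵ mg/mL = 37.5 μg/L.

37.5 μg/L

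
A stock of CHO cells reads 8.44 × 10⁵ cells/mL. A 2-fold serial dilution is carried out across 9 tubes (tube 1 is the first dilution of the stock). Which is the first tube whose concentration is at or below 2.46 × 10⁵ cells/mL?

tube 2

Tube n has concentration 8.44 × 10⁵ cells/mL / 2ⁿ.
Need 2ⁿ ≥ 8.44 × 10⁵ cells/mL / 2.46 × 10⁵ cells/mL = 3.43, so n ≥ 1.78.
First such tube: n = 2.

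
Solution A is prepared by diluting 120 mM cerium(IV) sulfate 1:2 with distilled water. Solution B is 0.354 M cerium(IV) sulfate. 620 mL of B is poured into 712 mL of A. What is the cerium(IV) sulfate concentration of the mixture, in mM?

C_A = 120 mM / 2 = 60.0 mM.
C_B = 0.354 M = 354 mM.
C_mix = (C_A·V_A + C_B·V_B)/(V_A + V_B) = (60.0×712 + 354×620) / 1332 = 197 mM.

197 mM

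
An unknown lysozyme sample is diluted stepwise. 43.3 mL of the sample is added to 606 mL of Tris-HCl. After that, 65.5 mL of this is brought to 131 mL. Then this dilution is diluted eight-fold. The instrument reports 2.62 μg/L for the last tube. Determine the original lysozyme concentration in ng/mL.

Overall dilution factor = 15.00 × 2 × 8 = 240.
Original = 2.62 μg/L × 240 = 629 μg/L = 629 ng/mL.

629 ng/mL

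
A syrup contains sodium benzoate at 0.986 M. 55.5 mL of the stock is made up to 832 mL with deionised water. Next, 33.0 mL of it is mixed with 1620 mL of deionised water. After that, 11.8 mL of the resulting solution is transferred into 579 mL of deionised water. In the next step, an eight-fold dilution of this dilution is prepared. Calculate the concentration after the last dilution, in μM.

Overall dilution factor = 14.99 × 50.09 × 50.07 × 8 = 3.01 × 10⁵.
0.986 M / 3.01 × 10⁵ = 3.28 × 10⁻⁶ M = 3.28 μM.

3.28 μM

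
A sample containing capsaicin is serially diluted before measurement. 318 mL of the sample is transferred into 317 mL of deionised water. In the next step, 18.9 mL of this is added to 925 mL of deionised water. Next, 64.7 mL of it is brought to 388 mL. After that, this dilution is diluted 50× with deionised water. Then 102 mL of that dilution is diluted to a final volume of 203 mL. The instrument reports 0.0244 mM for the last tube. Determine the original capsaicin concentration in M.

Overall dilution factor = 1.997 × 49.94 × 5.997 × 50 × 1.990 = 5.95 × 10⁴.
Original = 0.0244 mM × 5.95 × 10⁴ = 1452 mM = 1.45 M.

1.45 M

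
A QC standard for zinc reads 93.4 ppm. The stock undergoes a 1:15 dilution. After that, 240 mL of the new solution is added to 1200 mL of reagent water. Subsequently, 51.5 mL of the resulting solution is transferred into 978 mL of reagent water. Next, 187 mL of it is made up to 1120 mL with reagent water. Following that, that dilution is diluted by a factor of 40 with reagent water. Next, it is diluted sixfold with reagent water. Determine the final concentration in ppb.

0.0361 ppb

Overall dilution factor = 15 × 6 × 19.99 × 5.989 × 40 × 6 = 2.59 × 10⁶.
93.4 ppm / 2.59 × 10⁶ = 3.61 × 10⁻⁵ ppm = 0.0361 ppb.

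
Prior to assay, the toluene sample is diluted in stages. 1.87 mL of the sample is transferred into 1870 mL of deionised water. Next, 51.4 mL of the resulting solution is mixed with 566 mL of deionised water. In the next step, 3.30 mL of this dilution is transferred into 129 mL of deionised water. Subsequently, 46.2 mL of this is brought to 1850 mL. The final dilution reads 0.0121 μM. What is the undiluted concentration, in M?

0.234 M

Overall dilution factor = 1001 × 12.01 × 40.09 × 40.04 = 1.93 × 10⁷.
Original = 0.0121 μM × 1.93 × 10⁷ = 2.34 × 10⁵ μM = 0.234 M.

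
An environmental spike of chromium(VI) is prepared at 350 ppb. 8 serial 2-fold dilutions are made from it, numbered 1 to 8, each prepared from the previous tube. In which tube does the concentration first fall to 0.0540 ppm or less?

Tube n has concentration 350 ppb / 2ⁿ.
Need 2ⁿ ≥ 350 ppb / 0.0540 ppm = 6.48, so n ≥ 2.70.
First such tube: n = 3.

tube 3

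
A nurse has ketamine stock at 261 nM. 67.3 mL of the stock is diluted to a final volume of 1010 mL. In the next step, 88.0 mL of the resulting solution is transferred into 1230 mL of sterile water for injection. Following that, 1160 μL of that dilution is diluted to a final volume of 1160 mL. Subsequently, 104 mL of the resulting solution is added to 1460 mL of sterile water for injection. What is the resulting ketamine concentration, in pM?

Overall dilution factor = 15.01 × 14.98 × 1000 × 15.04 = 3.38 × 10⁶.
261 nM / 3.38 × 10⁶ = 7.72 × 10⁻⁵ nM = 0.0772 pM.

0.0772 pM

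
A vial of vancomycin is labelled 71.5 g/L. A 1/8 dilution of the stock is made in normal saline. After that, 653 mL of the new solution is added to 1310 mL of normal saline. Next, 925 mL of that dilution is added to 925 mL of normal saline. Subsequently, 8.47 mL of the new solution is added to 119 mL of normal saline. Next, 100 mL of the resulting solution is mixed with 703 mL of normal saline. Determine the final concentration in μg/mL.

Overall dilution factor = 8 × 3.006 × 2 × 15.05 × 8.030 = 5813.
71.5 g/L / 5813 = 0.0123 g/L = 12.3 μg/mL.

12.3 μg/mL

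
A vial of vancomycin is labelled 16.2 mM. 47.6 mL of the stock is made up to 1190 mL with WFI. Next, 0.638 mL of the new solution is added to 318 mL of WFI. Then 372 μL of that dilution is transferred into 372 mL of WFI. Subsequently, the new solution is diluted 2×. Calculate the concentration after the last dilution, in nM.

Overall dilution factor = 25 × 499.4 × 1001 × 2 = 2.50 × 10⁷.
16.2 mM / 2.50 × 10⁷ = 6.48 × 10⁻⁷ mM = 0.648 nM.

0.648 nM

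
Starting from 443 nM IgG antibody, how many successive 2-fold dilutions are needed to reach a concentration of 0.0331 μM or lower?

Need 2ⁿ ≥ 13.4, so n ≥ log(13.4)/log(2) = 3.74.
Minimum whole steps: n = 4.

4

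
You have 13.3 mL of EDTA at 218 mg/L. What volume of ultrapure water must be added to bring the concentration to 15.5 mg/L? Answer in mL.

174 mL

V₂ = C₁V₁/C₂ = 218 × 13.3 / 15.5 = 187 mL.
Diluent to add = V₂ − V₁ = 187 − 13.3 = 174 mL.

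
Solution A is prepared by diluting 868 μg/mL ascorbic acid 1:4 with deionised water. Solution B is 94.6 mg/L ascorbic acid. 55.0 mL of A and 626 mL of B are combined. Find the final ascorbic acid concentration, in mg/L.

C_A = 868 μg/mL / 4 = 217 μg/mL.
C_B = 94.6 mg/L = 94.6 μg/mL.
C_mix = (C_A·V_A + C_B·V_B)/(V_A + V_B) = (217×55.0 + 94.6×626) / 681.0 = 104 μg/mL = 104 mg/L.

104 mg/L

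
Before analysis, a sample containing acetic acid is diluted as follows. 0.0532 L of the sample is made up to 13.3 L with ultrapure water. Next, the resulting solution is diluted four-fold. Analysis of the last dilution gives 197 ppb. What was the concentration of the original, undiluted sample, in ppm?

197 ppm

Overall dilution factor = 250 × 4 = 1000.
Original = 197 ppb × 1000 = 1.97 × 10⁵ ppb = 197 ppm.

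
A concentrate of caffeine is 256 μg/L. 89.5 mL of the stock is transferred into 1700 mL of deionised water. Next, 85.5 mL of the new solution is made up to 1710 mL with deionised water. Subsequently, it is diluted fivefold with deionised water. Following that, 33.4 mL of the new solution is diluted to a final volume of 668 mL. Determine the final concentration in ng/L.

Overall dilution factor = 19.99 × 20 × 5 × 20 = 4.00 × 10⁴.
256 μg/L / 4.00 × 10⁴ = 6.40 × 10⁻³ μg/L = 6.40 ng/L.

6.40 ng/L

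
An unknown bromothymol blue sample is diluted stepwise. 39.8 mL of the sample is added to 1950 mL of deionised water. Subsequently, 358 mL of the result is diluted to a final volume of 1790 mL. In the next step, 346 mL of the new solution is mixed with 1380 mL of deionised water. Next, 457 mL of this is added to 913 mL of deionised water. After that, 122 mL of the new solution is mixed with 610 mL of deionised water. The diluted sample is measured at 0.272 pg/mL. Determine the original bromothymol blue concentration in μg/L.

Overall dilution factor = 49.99 × 5 × 4.988 × 2.998 × 6 = 2.24 × 10⁴.
Original = 0.272 pg/mL × 2.24 × 10⁴ = 6101 pg/mL = 6.10 μg/L.

6.10 μg/L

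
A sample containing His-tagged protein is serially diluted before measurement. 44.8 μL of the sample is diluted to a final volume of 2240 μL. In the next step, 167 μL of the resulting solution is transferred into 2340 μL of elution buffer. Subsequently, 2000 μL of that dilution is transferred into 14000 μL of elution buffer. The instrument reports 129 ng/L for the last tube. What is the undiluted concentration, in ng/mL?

Overall dilution factor = 50 × 15.01 × 8 = 6005.
Original = 129 ng/L × 6005 = 7.75 × 10⁵ ng/L = 775 ng/mL.

775 ng/mL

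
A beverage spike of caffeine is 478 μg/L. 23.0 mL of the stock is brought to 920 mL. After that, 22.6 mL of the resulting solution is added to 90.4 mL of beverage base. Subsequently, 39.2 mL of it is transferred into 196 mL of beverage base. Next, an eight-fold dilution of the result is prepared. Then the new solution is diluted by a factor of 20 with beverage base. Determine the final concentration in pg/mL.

Overall dilution factor = 40 × 5 × 6 × 8 × 20 = 1.92 × 10⁵.
478 μg/L / 1.92 × 10⁵ = 2.49 × 10⁻³ μg/L = 2.49 pg/mL.

2.49 pg/mL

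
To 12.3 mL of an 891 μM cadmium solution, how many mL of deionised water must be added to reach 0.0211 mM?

507 mL

0.0211 mM = 21.1 μM.
V₂ = C₁V₁/C₂ = 891 × 12.3 / 21.1 = 519 mL.
Diluent to add = V₂ − V₁ = 519 − 12.3 = 507 mL.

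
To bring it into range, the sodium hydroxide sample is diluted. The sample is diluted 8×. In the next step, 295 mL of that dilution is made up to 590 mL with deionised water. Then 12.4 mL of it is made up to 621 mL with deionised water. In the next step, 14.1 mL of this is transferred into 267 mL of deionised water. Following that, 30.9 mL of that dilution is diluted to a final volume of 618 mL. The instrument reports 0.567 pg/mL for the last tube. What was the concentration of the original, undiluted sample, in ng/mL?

181 ng/mL

Overall dilution factor = 8 × 2 × 50.08 × 19.94 × 20 = 3.19 × 10⁵.
Original = 0.567 pg/mL × 3.19 × 10⁵ = 1.81 × 10⁵ pg/mL = 181 ng/mL.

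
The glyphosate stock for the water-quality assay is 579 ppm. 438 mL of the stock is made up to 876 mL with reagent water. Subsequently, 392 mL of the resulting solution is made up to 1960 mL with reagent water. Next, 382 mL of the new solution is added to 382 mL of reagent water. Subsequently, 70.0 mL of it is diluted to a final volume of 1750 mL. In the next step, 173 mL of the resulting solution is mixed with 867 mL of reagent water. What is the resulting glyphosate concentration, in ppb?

193 ppb

Overall dilution factor = 2 × 5 × 2 × 25 × 6.012 = 3006.
579 ppm / 3006 = 0.193 ppm = 193 ppb.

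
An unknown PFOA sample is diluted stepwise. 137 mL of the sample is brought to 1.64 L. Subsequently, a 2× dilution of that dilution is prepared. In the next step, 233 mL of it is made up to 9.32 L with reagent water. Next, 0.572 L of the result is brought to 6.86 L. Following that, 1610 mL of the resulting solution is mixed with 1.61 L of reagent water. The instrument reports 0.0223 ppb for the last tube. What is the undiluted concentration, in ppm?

Overall dilution factor = 11.97 × 2 × 40 × 11.99 × 2 = 2.30 × 10⁴.
Original = 0.0223 ppb × 2.30 × 10⁴ = 512 ppb = 0.512 ppm.

0.512 ppm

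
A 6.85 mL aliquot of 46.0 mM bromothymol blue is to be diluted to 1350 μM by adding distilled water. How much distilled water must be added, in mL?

1350 μM = 1.35 mM.
V₂ = C₁V₁/C₂ = 46.0 × 6.85 / 1.35 = 233 mL.
Diluent to add = V₂ − V₁ = 233 − 6.85 = 227 mL.

227 mL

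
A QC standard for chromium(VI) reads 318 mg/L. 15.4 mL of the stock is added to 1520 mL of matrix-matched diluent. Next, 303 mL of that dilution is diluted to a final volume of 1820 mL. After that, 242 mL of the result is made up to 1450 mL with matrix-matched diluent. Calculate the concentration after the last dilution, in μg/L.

Overall dilution factor = 99.70 × 6.007 × 5.992 = 3588.
318 mg/L / 3588 = 0.0886 mg/L = 88.6 μg/L.

88.6 μg/L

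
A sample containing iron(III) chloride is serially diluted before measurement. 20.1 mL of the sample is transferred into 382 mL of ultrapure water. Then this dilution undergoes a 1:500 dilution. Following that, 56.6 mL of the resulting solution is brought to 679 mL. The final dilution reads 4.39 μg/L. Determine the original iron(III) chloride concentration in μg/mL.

Overall dilution factor = 20.00 × 500 × 12.00 = 1.20 × 10⁵.
Original = 4.39 μg/L × 1.20 × 10⁵ = 5.27 × 10⁵ μg/L = 527 μg/mL.

527 μg/mL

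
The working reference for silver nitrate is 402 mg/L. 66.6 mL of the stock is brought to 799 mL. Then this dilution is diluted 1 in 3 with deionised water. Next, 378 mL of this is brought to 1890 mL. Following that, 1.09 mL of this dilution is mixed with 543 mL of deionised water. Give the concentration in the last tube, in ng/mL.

4.48 ng/mL

Overall dilution factor = 12.00 × 3 × 5 × 499.2 = 8.98 × 10⁴.
402 mg/L / 8.98 × 10⁴ = 4.48 × 10⁻³ mg/L = 4.48 ng/mL.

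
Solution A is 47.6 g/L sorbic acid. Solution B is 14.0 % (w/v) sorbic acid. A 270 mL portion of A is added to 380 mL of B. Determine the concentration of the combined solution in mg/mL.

C_B = 14.0 % (w/v) = 140 g/L.
C_mix = (C_A·V_A + C_B·V_B)/(V_A + V_B) = (47.6×270 + 140×380) / 650.0 = 102 g/L = 102 mg/mL.

102 mg/mL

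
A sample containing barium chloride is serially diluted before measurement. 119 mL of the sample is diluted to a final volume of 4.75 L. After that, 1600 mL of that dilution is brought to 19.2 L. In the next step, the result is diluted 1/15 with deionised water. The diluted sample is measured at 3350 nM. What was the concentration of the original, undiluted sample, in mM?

24.1 mM

Overall dilution factor = 39.92 × 12 × 15 = 7185.
Original = 3350 nM × 7185 = 2.41 × 10⁷ nM = 24.1 mM.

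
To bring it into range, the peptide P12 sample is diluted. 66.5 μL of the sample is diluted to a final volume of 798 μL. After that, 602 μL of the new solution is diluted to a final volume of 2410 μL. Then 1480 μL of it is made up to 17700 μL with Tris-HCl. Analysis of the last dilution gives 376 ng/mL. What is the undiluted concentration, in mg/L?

Overall dilution factor = 12 × 4.003 × 11.96 = 575.
Original = 376 ng/mL × 575 = 2.16 × 10⁵ ng/mL = 216 mg/L.

216 mg/L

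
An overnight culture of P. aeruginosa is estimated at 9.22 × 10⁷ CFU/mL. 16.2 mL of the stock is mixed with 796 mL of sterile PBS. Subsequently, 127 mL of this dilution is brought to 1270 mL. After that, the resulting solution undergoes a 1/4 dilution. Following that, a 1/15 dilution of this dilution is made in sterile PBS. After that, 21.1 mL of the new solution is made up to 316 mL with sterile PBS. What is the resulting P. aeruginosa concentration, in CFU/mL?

205 CFU/mL

Overall dilution factor = 50.14 × 10 × 4 × 15 × 14.98 = 4.51 × 10⁵.
9.22 × 10⁷ CFU/mL / 4.51 × 10⁵ = 205 CFU/mL.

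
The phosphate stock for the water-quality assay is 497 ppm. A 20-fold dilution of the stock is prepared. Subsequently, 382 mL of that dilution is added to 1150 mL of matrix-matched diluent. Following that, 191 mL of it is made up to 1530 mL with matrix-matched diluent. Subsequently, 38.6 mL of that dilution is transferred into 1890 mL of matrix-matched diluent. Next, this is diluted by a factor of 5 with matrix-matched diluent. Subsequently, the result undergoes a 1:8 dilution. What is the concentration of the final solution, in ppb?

Overall dilution factor = 20 × 4.010 × 8.010 × 49.96 × 5 × 8 = 1.28 × 10⁶.
497 ppm / 1.28 × 10⁶ = 3.87 × 10⁻⁴ ppm = 0.387 ppb.

0.387 ppb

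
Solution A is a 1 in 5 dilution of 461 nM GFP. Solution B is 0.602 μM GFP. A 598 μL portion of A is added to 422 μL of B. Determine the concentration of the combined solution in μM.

C_A = 461 nM / 5 = 92.2 nM.
C_B = 0.602 μM = 602 nM.
C_mix = (C_A·V_A + C_B·V_B)/(V_A + V_B) = (92.2×598 + 602×422) / 1020 = 303 nM = 0.303 μM.

0.303 μM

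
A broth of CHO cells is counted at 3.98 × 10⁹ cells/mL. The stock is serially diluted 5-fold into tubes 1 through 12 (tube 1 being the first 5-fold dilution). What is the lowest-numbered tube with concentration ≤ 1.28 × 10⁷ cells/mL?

tube 4

Tube n has concentration 3.98 × 10⁹ cells/mL / 5ⁿ.
Need 5ⁿ ≥ 3.98 × 10⁹ cells/mL / 1.28 × 10⁷ cells/mL = 311, so n ≥ 3.57.
First such tube: n = 4.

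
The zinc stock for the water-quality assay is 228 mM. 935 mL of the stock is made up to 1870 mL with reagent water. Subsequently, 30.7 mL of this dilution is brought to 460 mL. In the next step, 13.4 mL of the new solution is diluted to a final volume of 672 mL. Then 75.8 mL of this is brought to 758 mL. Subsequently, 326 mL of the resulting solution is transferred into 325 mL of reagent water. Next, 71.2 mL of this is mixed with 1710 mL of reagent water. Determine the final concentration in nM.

Overall dilution factor = 2 × 14.98 × 50.15 × 10 × 1.997 × 25.02 = 7.51 × 10⁵.
228 mM / 7.51 × 10⁵ = 3.04 × 10⁻⁴ mM = 304 nM.

304 nM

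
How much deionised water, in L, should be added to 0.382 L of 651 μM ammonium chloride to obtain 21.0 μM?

11.5 L

V₂ = C₁V₁/C₂ = 651 × 0.382 / 21.0 = 11.8 L.
Diluent to add = V₂ − V₁ = 11.8 − 0.382 = 11.5 L.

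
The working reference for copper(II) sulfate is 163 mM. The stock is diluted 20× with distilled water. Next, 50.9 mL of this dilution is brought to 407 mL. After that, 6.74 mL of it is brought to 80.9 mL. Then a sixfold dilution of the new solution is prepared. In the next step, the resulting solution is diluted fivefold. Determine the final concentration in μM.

2.83 μM

Overall dilution factor = 20 × 7.996 × 12.00 × 6 × 5 = 5.76 × 10⁴.
163 mM / 5.76 × 10⁴ = 2.83 × 10⁻³ mM = 2.83 μM.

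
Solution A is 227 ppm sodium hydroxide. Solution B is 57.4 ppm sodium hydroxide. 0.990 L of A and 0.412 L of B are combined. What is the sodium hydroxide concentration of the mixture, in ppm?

C_mix = (C_A·V_A + C_B·V_B)/(V_A + V_B) = (227×0.990 + 57.4×0.412) / 1.402 = 177 ppm.

177 ppm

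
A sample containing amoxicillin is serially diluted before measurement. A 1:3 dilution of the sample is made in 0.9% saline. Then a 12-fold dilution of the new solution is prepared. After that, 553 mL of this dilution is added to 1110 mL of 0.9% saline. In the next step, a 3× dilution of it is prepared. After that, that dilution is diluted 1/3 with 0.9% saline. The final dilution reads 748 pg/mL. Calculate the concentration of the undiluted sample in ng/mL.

729 ng/mL

Overall dilution factor = 3 × 12 × 3.007 × 3 × 3 = 974.
Original = 748 pg/mL × 974 = 7.29 × 10⁵ pg/mL = 729 ng/mL.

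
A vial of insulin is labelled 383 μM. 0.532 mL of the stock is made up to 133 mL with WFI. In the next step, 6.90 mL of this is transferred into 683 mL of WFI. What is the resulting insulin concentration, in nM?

Overall dilution factor = 250 × 99.99 = 2.50 × 10⁴.
383 μM / 2.50 × 10⁴ = 0.0153 μM = 15.3 nM.

15.3 nM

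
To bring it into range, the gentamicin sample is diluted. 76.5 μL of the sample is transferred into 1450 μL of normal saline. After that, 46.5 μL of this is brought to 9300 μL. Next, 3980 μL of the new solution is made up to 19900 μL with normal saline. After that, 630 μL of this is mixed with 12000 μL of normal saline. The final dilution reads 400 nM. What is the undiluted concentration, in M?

0.160 M

Overall dilution factor = 19.95 × 200 × 5 × 20.05 = 4.00 × 10⁵.
Original = 400 nM × 4.00 × 10⁵ = 1.60 × 10⁸ nM = 0.160 M.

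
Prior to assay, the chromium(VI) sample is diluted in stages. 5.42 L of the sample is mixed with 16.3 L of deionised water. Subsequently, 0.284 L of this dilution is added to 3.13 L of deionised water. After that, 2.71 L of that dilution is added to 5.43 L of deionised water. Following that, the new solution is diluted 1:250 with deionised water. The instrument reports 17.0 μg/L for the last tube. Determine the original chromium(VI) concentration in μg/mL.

Overall dilution factor = 4.007 × 12.02 × 3.004 × 250 = 3.62 × 10⁴.
Original = 17.0 μg/L × 3.62 × 10⁴ = 6.15 × 10⁵ μg/L = 615 μg/mL.

615 μg/mL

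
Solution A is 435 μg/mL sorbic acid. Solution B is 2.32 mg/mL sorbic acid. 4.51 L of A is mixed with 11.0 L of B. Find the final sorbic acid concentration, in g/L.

1.77 g/L

C_B = 2.32 mg/mL = 2320 μg/mL.
C_mix = (C_A·V_A + C_B·V_B)/(V_A + V_B) = (435×4.51 + 2320×11.0) / 15.51 = 1772 μg/mL = 1.77 g/L.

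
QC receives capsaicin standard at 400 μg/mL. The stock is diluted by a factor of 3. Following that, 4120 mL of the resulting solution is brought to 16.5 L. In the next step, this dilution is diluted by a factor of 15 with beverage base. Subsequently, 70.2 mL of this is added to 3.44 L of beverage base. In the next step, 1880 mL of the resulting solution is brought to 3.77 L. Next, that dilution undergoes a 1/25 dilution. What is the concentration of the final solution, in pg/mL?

885 pg/mL

Overall dilution factor = 3 × 4.005 × 15 × 50.00 × 2.005 × 25 = 4.52 × 10⁵.
400 μg/mL / 4.52 × 10⁵ = 8.85 × 10⁻⁴ μg/mL = 885 pg/mL.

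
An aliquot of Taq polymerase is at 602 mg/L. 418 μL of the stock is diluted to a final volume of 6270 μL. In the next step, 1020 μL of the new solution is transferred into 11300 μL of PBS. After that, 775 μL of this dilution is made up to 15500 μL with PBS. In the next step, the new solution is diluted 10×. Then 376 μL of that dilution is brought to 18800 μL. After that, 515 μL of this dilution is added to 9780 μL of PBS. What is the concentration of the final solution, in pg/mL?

16.6 pg/mL

Overall dilution factor = 15 × 12.08 × 20 × 10 × 50 × 19.99 = 3.62 × 10⁷.
602 mg/L / 3.62 × 10⁷ = 1.66 × 10⁻⁵ mg/L = 16.6 pg/mL.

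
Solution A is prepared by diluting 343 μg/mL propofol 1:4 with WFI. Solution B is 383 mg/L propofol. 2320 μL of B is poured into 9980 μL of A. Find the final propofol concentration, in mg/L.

C_A = 343 μg/mL / 4 = 85.8 μg/mL.
C_B = 383 mg/L = 383 μg/mL.
C_mix = (C_A·V_A + C_B·V_B)/(V_A + V_B) = (85.8×9980 + 383×2320) / 12300 = 142 μg/mL = 142 mg/L.

142 mg/L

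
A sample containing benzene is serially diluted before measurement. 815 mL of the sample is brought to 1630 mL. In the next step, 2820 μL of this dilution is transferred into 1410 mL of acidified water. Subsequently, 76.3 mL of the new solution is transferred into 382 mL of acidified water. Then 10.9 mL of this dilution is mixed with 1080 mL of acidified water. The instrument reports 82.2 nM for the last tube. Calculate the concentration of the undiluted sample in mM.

49.5 mM

Overall dilution factor = 2 × 501 × 6.007 × 100.1 = 6.02 × 10⁵.
Original = 82.2 nM × 6.02 × 10⁵ = 4.95 × 10⁷ nM = 49.5 mM.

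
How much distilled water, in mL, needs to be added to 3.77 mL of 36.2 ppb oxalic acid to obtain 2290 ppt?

2290 ppt = 2.29 ppb.
V₂ = C₁V₁/C₂ = 36.2 × 3.77 / 2.29 = 59.6 mL.
Diluent to add = V₂ − V₁ = 59.6 − 3.77 = 55.8 mL.

55.8 mL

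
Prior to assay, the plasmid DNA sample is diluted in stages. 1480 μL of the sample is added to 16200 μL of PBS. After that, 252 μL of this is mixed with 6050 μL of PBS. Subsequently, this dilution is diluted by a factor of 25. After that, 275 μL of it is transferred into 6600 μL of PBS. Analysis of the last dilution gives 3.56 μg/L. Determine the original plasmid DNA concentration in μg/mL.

Overall dilution factor = 11.95 × 25.01 × 25 × 25 = 1.87 × 10⁵.
Original = 3.56 μg/L × 1.87 × 10⁵ = 6.65 × 10⁵ μg/L = 665 μg/mL.

665 μg/mL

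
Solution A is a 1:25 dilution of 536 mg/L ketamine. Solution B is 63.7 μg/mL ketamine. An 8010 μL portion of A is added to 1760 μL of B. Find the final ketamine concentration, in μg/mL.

29.1 μg/mL

C_A = 536 mg/L / 25 = 21.4 mg/L.
C_B = 63.7 μg/mL = 63.7 mg/L.
C_mix = (C_A·V_A + C_B·V_B)/(V_A + V_B) = (21.4×8010 + 63.7×1760) / 9770 = 29.1 mg/L = 29.1 μg/mL.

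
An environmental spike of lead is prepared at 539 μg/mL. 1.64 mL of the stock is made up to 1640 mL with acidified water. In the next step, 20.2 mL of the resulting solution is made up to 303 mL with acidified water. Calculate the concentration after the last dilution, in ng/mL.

35.9 ng/mL

Overall dilution factor = 1000 × 15 = 1.50 × 10⁴.
539 μg/mL / 1.50 × 10⁴ = 0.0359 μg/mL = 35.9 ng/mL.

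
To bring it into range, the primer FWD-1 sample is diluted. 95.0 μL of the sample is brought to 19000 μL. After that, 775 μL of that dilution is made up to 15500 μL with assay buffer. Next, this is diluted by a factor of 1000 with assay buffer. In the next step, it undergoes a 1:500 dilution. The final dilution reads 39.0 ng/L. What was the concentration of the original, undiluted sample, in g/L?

Overall dilution factor = 200 × 20 × 1000 × 500 = 2.00 × 10⁹.
Original = 39.0 ng/L × 2.00 × 10⁹ = 7.80 × 10¹⁰ ng/L = 78.0 g/L.

78.0 g/L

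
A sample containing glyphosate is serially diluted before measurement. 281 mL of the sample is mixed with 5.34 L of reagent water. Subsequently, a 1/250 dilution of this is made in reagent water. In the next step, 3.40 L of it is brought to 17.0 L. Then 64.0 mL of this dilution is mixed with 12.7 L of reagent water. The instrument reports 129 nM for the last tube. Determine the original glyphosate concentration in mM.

643 mM

Overall dilution factor = 20.00 × 250 × 5 × 199.4 = 4.99 × 10⁶.
Original = 129 nM × 4.99 × 10⁶ = 6.43 × 10⁸ nM = 643 mM.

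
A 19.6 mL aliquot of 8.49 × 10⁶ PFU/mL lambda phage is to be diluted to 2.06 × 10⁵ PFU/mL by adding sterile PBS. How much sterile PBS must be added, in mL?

788 mL

V₂ = C₁V₁/C₂ = 8.49 × 10⁶ × 19.6 / 2.06 × 10⁵ = 808 mL.
Diluent to add = V₂ − V₁ = 808 − 19.6 = 788 mL.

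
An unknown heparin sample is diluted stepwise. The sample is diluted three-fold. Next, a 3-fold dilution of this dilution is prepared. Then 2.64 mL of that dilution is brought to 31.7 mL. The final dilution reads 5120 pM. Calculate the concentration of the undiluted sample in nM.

553 nM

Overall dilution factor = 3 × 3 × 12.01 = 108.
Original = 5120 pM × 108 = 5.53 × 10⁵ pM = 553 nM.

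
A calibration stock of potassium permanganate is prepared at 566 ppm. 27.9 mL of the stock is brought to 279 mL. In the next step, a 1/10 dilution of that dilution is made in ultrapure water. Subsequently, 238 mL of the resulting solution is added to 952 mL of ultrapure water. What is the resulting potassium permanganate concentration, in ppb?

1130 ppb

Overall dilution factor = 10 × 10 × 5 = 500.
566 ppm / 500 = 1.13 ppm = 1130 ppb.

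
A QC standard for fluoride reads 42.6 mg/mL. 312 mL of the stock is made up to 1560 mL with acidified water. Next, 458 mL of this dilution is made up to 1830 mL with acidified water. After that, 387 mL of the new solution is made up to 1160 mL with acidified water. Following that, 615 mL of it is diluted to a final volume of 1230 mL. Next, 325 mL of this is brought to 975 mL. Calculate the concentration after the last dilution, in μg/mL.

Overall dilution factor = 5 × 3.996 × 2.997 × 2 × 3 = 359.
42.6 mg/mL / 359 = 0.119 mg/mL = 119 μg/mL.

119 μg/mL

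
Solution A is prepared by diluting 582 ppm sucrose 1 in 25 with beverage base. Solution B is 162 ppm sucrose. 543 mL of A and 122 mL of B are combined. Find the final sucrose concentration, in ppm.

C_A = 582 ppm / 25 = 23.3 ppm.
C_mix = (C_A·V_A + C_B·V_B)/(V_A + V_B) = (23.3×543 + 162×122) / 665.0 = 48.7 ppm.

48.7 ppm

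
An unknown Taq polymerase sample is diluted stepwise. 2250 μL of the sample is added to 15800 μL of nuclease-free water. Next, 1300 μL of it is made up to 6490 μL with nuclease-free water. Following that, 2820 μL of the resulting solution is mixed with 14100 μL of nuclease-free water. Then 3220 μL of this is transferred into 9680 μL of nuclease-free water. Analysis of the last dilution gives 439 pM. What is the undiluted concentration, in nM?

423 nM

Overall dilution factor = 8.022 × 4.992 × 6 × 4.006 = 963.
Original = 439 pM × 963 = 4.23 × 10⁵ pM = 423 nM.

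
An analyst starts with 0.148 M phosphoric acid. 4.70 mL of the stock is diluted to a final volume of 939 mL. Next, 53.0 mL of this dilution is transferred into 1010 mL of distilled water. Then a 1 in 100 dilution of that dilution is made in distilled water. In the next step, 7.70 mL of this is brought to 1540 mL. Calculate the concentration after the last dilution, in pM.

Overall dilution factor = 199.8 × 20.06 × 100 × 200 = 8.01 × 10⁷.
0.148 M / 8.01 × 10⁷ = 1.85 × 10⁻⁹ M = 1850 pM.

1850 pM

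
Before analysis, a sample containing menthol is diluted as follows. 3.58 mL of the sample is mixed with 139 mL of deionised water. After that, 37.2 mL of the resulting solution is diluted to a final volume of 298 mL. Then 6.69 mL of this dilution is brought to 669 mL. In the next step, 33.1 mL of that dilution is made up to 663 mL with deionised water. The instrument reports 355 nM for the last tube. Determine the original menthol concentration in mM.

Overall dilution factor = 39.83 × 8.011 × 100 × 20.03 = 6.39 × 10⁵.
Original = 355 nM × 6.39 × 10⁵ = 2.27 × 10⁸ nM = 227 mM.

227 mM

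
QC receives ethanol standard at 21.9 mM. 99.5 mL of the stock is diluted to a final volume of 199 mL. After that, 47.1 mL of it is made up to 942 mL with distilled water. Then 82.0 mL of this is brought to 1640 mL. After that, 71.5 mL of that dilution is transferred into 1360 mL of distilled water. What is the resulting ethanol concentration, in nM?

1370 nM

Overall dilution factor = 2 × 20 × 20 × 20.02 = 1.60 × 10⁴.
21.9 mM / 1.60 × 10⁴ = 1.37 × 10⁻³ mM = 1370 nM.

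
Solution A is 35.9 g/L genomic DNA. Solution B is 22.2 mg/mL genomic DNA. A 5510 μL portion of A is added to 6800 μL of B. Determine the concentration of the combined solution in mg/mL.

C_B = 22.2 mg/mL = 22.2 g/L.
C_mix = (C_A·V_A + C_B·V_B)/(V_A + V_B) = (35.9×5510 + 22.2×6800) / 12310 = 28.3 g/L = 28.3 mg/mL.

28.3 mg/mL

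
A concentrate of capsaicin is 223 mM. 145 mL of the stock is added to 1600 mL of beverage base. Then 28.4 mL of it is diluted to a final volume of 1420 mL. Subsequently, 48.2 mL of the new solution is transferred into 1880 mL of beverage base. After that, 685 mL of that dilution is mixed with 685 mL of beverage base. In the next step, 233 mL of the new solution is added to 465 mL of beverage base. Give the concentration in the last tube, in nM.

1550 nM

Overall dilution factor = 12.03 × 50 × 40.00 × 2 × 2.996 = 1.44 × 10⁵.
223 mM / 1.44 × 10⁵ = 1.55 × 10⁻³ mM = 1550 nM.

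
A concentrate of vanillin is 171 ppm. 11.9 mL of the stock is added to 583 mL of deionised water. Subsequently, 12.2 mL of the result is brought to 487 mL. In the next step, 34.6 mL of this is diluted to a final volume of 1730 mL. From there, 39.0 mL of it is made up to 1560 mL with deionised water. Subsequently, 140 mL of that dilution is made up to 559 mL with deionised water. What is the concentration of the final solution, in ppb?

0.0107 ppb

Overall dilution factor = 49.99 × 39.92 × 50 × 40 × 3.993 = 1.59 × 10⁷.
171 ppm / 1.59 × 10⁷ = 1.07 × 10⁻⁵ ppm = 0.0107 ppb.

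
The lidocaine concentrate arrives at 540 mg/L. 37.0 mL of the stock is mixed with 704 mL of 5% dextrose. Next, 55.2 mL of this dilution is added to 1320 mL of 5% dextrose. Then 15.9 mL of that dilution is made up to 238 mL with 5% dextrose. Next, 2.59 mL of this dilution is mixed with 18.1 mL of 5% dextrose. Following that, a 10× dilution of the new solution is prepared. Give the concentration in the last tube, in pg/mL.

Overall dilution factor = 20.03 × 24.91 × 14.97 × 7.988 × 10 = 5.97 × 10⁵.
540 mg/L / 5.97 × 10⁵ = 9.05 × 10⁻⁴ mg/L = 905 pg/mL.

905 pg/mL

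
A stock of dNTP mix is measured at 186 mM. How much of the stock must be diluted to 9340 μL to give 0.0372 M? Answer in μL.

0.0372 M = 37.2 mM.
V₁ = C₂V₂/C₁ = 37.2 × 9340 / 186 = 1868 μL.

1870 μL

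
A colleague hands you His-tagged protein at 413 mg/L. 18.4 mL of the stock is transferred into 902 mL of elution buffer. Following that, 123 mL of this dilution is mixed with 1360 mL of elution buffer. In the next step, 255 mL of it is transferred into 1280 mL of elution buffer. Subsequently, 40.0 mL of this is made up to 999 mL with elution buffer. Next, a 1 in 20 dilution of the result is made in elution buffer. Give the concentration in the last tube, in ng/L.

228 ng/L

Overall dilution factor = 50.02 × 12.06 × 6.020 × 24.98 × 20 = 1.81 × 10⁶.
413 mg/L / 1.81 × 10⁶ = 2.28 × 10⁻⁴ mg/L = 228 ng/L.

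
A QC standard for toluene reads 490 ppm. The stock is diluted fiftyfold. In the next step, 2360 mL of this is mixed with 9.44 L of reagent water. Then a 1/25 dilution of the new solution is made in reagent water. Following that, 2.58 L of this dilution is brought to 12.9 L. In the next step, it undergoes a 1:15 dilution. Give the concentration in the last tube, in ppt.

1050 ppt

Overall dilution factor = 50 × 5 × 25 × 5 × 15 = 4.69 × 10⁵.
490 ppm / 4.69 × 10⁵ = 1.05 × 10⁻³ ppm = 1050 ppt.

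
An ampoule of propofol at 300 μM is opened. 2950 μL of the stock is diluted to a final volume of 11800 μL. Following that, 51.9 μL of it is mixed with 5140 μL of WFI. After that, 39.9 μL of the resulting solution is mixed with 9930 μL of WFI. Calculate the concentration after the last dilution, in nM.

Overall dilution factor = 4 × 100.0 × 249.9 = 10.00 × 10⁴.
300 μM / 10.00 × 10⁴ = 3.00 × 10⁻³ μM = 3.00 nM.

3.00 nM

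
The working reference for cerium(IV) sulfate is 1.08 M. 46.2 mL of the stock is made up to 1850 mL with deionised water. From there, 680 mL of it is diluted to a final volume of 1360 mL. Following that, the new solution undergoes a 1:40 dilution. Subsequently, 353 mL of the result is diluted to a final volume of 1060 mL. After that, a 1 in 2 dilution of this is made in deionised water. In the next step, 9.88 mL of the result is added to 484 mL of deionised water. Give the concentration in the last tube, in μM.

Overall dilution factor = 40.04 × 2 × 40 × 3.003 × 2 × 49.99 = 9.62 × 10⁵.
1.08 M / 9.62 × 10⁵ = 1.12 × 10⁻⁶ M = 1.12 μM.

1.12 μM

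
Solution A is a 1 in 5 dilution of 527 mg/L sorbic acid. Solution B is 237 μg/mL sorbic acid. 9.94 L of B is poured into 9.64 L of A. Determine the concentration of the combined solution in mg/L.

172 mg/L

C_A = 527 mg/L / 5 = 105 mg/L.
C_B = 237 μg/mL = 237 mg/L.
C_mix = (C_A·V_A + C_B·V_B)/(V_A + V_B) = (105×9.64 + 237×9.94) / 19.58 = 172 mg/L.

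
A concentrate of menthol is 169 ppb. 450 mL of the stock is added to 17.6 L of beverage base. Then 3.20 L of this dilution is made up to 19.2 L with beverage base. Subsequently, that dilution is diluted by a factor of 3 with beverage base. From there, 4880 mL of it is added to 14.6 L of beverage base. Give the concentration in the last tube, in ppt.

58.6 ppt

Overall dilution factor = 40.11 × 6 × 3 × 3.992 = 2882.
169 ppb / 2882 = 0.0586 ppb = 58.6 ppt.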